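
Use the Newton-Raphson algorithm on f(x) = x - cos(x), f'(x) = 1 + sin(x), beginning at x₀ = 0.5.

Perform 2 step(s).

f(x) = x - cos(x)
f'(x) = 1 + sin(x)
x₀ = 0.5

Newton-Raphson formula: x_{n+1} = x_n - f(x_n)/f'(x_n)

Iteration 1:
  f(0.500000) = -0.377583
  f'(0.500000) = 1.479426
  x_1 = 0.500000 - (-0.377583)/1.479426 = 0.755222
Iteration 2:
  f(0.755222) = 0.027103
  f'(0.755222) = 1.685451
  x_2 = 0.755222 - 0.027103/1.685451 = 0.739142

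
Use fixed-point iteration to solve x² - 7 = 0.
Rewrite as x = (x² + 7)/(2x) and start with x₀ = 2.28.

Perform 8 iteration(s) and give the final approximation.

Equation: x² - 7 = 0
Fixed-point form: x = (x² + 7)/(2x)
x₀ = 2.28

x_1 = g(2.280000) = 2.675088
x_2 = g(2.675088) = 2.645912
x_3 = g(2.645912) = 2.645751
x_4 = g(2.645751) = 2.645751
x_5 = g(2.645751) = 2.645751
x_6 = g(2.645751) = 2.645751
x_7 = g(2.645751) = 2.645751
x_8 = g(2.645751) = 2.645751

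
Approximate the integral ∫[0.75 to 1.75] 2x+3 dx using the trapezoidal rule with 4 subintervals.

f(x) = 2x+3
a = 0.75, b = 1.75, n = 4
h = (b - a)/n = 0.250000

Trapezoidal rule: (h/2)[f(x₀) + 2f(x₁) + 2f(x₂) + ... + f(xₙ)]

x_0 = 0.7500, f(x_0) = 4.500000, coefficient = 1
x_1 = 1.0000, f(x_1) = 5.000000, coefficient = 2
x_2 = 1.2500, f(x_2) = 5.500000, coefficient = 2
x_3 = 1.5000, f(x_3) = 6.000000, coefficient = 2
x_4 = 1.7500, f(x_4) = 6.500000, coefficient = 1

I ≈ (0.250000/2) × 44.000000 = 5.500000
Exact value: 5.500000
Error: 0.000000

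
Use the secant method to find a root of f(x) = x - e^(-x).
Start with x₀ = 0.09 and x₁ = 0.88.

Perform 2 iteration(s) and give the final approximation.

f(x) = x - e^(-x)
x₀ = 0.09, x₁ = 0.88

Secant formula: x_{n+1} = x_n - f(x_n)(x_n - x_{n-1})/(f(x_n) - f(x_{n-1}))

Iteration 1:
  f(0.090000) = -0.823931
  f(0.880000) = 0.465217
  x_2 = 0.880000 - 0.465217×(0.880000 - 0.090000)/(0.465217 - (-0.823931))
       = 0.594911
Iteration 2:
  f(0.880000) = 0.465217
  f(0.594911) = 0.043300
  x_3 = 0.594911 - 0.043300×(0.594911 - 0.880000)/(0.043300 - 0.465217)
       = 0.565654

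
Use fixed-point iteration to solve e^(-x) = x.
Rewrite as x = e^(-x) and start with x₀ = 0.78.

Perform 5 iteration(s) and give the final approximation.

Equation: e^(-x) = x
Fixed-point form: x = e^(-x)
x₀ = 0.78

x_1 = g(0.780000) = 0.458406
x_2 = g(0.458406) = 0.632291
x_3 = g(0.632291) = 0.531373
x_4 = g(0.531373) = 0.587797
x_5 = g(0.587797) = 0.555550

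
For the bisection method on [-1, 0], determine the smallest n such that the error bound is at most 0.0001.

We need (b-a)/2^n ≤ 0.0001
(0 - (-1))/2^n ≤ 0.0001
1/2^n ≤ 0.0001
2^n ≥ 10000
n ≥ log₂(10000) = 13.29
n ≥ 14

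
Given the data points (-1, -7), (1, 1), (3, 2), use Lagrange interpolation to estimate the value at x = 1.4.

Lagrange interpolation formula:
P(x) = Σ yᵢ × Lᵢ(x)
where Lᵢ(x) = Π_{j≠i} (x - xⱼ)/(xᵢ - xⱼ)

L_0(1.4) = (1.4 - 1)/(-1 - 1) × (1.4 - 3)/(-1 - 3) = -0.080000
L_1(1.4) = (1.4 - (-1))/(1 - (-1)) × (1.4 - 3)/(1 - 3) = 0.960000
L_2(1.4) = (1.4 - (-1))/(3 - (-1)) × (1.4 - 1)/(3 - 1) = 0.120000

P(1.4) = (-7)×L_0(1.4) + 1×L_1(1.4) + 2×L_2(1.4)
P(1.4) = 1.760000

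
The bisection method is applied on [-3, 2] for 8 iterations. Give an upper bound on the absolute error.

Bisection error bound: |error| ≤ (b-a)/2^n
|error| ≤ (2 - (-3))/2^8 = 5/2^8
|error| ≤ 0.0195312500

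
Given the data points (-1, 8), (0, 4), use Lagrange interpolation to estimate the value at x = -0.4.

Lagrange interpolation formula:
P(x) = Σ yᵢ × Lᵢ(x)
where Lᵢ(x) = Π_{j≠i} (x - xⱼ)/(xᵢ - xⱼ)

L_0(-0.4) = (-0.4 - 0)/(-1 - 0) = 0.400000
L_1(-0.4) = (-0.4 - (-1))/(0 - (-1)) = 0.600000

P(-0.4) = 8×L_0(-0.4) + 4×L_1(-0.4)
P(-0.4) = 5.600000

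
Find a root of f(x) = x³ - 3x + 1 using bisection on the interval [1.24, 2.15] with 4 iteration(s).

f(x) = x³ - 3x + 1
Initial interval: [1.24, 2.15]

Iteration 1:
  c_1 = (1.240000 + 2.150000)/2 = 1.695000
  f(c_1) = f(1.695000) = 0.784777
  f(a) × f(c) < 0, new interval: [1.240000, 1.695000]
Iteration 2:
  c_2 = (1.240000 + 1.695000)/2 = 1.467500
  f(c_2) = f(1.467500) = -0.242156
  f(a) × f(c) ≥ 0, new interval: [1.467500, 1.695000]
Iteration 3:
  c_3 = (1.467500 + 1.695000)/2 = 1.581250
  f(c_3) = f(1.581250) = 0.209931
  f(a) × f(c) < 0, new interval: [1.467500, 1.581250]
Iteration 4:
  c_4 = (1.467500 + 1.581250)/2 = 1.524375
  f(c_4) = f(1.524375) = -0.030906
  f(a) × f(c) ≥ 0, new interval: [1.524375, 1.581250]

After 4 iteration(s), the approximation is c_4 = 1.524375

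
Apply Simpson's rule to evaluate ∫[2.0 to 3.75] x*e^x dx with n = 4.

f(x) = x*e^x
a = 2.0, b = 3.75, n = 4
h = (b - a)/n = 0.437500

Simpson's rule: (h/3)[f(x₀) + 4f(x₁) + 2f(x₂) + ... + f(xₙ)]

x_0 = 2.0000, f(x_0) = 14.778112, coefficient = 1
x_1 = 2.4375, f(x_1) = 27.895710, coefficient = 4
x_2 = 2.8750, f(x_2) = 50.960594, coefficient = 2
x_3 = 3.3125, f(x_3) = 90.940295, coefficient = 4
x_4 = 3.7500, f(x_4) = 159.454058, coefficient = 1

I ≈ (0.437500/3) × 751.497379 = 109.593368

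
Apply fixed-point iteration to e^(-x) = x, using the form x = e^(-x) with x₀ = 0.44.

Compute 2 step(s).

Equation: e^(-x) = x
Fixed-point form: x = e^(-x)
x₀ = 0.44

x_1 = g(0.440000) = 0.644036
x_2 = g(0.644036) = 0.525168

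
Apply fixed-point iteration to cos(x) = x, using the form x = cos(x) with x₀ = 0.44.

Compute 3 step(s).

Equation: cos(x) = x
Fixed-point form: x = cos(x)
x₀ = 0.44

x_1 = g(0.440000) = 0.904752
x_2 = g(0.904752) = 0.617881
x_3 = g(0.617881) = 0.815108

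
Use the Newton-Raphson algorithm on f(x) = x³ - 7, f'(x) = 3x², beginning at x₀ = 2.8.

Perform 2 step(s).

f(x) = x³ - 7
f'(x) = 3x²
x₀ = 2.8

Newton-Raphson formula: x_{n+1} = x_n - f(x_n)/f'(x_n)

Iteration 1:
  f(2.800000) = 14.952000
  f'(2.800000) = 23.520000
  x_1 = 2.800000 - 14.952000/23.520000 = 2.164286
Iteration 2:
  f(2.164286) = 3.137801
  f'(2.164286) = 14.052398
  x_2 = 2.164286 - 3.137801/14.052398 = 1.940993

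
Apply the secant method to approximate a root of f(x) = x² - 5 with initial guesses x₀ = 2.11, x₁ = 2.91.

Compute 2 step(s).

f(x) = x² - 5
x₀ = 2.11, x₁ = 2.91

Secant formula: x_{n+1} = x_n - f(x_n)(x_n - x_{n-1})/(f(x_n) - f(x_{n-1}))

Iteration 1:
  f(2.110000) = -0.547900
  f(2.910000) = 3.468100
  x_2 = 2.910000 - 3.468100×(2.910000 - 2.110000)/(3.468100 - (-0.547900))
       = 2.219143
Iteration 2:
  f(2.910000) = 3.468100
  f(2.219143) = -0.075402
  x_3 = 2.219143 - (-0.075402)×(2.219143 - 2.910000)/(-0.075402 - 3.468100)
       = 2.233844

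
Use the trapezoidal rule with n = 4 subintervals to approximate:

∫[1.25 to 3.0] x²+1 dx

f(x) = x²+1
a = 1.25, b = 3.0, n = 4
h = (b - a)/n = 0.437500

Trapezoidal rule: (h/2)[f(x₀) + 2f(x₁) + 2f(x₂) + ... + f(xₙ)]

x_0 = 1.2500, f(x_0) = 2.562500, coefficient = 1
x_1 = 1.6875, f(x_1) = 3.847656, coefficient = 2
x_2 = 2.1250, f(x_2) = 5.515625, coefficient = 2
x_3 = 2.5625, f(x_3) = 7.566406, coefficient = 2
x_4 = 3.0000, f(x_4) = 10.000000, coefficient = 1

I ≈ (0.437500/2) × 46.421875 = 10.154785
Exact value: 10.098958
Error: 0.055827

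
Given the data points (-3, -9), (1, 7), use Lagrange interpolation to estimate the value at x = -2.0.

Lagrange interpolation formula:
P(x) = Σ yᵢ × Lᵢ(x)
where Lᵢ(x) = Π_{j≠i} (x - xⱼ)/(xᵢ - xⱼ)

L_0(-2.0) = (-2.0 - 1)/(-3 - 1) = 0.750000
L_1(-2.0) = (-2.0 - (-3))/(1 - (-3)) = 0.250000

P(-2.0) = (-9)×L_0(-2.0) + 7×L_1(-2.0)
P(-2.0) = -5.000000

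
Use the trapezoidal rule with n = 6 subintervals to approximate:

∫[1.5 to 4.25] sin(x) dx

f(x) = sin(x)
a = 1.5, b = 4.25, n = 6
h = (b - a)/n = 0.458333

Trapezoidal rule: (h/2)[f(x₀) + 2f(x₁) + 2f(x₂) + ... + f(xₙ)]

x_0 = 1.5000, f(x_0) = 0.997495, coefficient = 1
x_1 = 1.9583, f(x_1) = 0.925843, coefficient = 2
x_2 = 2.4167, f(x_2) = 0.663080, coefficient = 2
x_3 = 2.8750, f(x_3) = 0.263446, coefficient = 2
x_4 = 3.3333, f(x_4) = -0.190568, coefficient = 2
x_5 = 3.7917, f(x_5) = -0.605245, coefficient = 2
x_6 = 4.2500, f(x_6) = -0.894989, coefficient = 1

I ≈ (0.458333/2) × 2.215616 = 0.507745
Exact value: 0.516825
Error: 0.009079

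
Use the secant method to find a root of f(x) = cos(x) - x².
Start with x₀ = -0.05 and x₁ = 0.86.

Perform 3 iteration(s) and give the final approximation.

f(x) = cos(x) - x²
x₀ = -0.05, x₁ = 0.86

Secant formula: x_{n+1} = x_n - f(x_n)(x_n - x_{n-1})/(f(x_n) - f(x_{n-1}))

Iteration 1:
  f(-0.050000) = 0.996250
  f(0.860000) = -0.087163
  x_2 = 0.860000 - (-0.087163)×(0.860000 - (-0.050000))/(-0.087163 - 0.996250)
       = 0.786789
Iteration 2:
  f(0.860000) = -0.087163
  f(0.786789) = 0.087086
  x_3 = 0.786789 - 0.087086×(0.786789 - 0.860000)/(0.087086 - (-0.087163))
       = 0.823378
Iteration 3:
  f(0.786789) = 0.087086
  f(0.823378) = 0.001795
  x_4 = 0.823378 - 0.001795×(0.823378 - 0.786789)/(0.001795 - 0.087086)
       = 0.824149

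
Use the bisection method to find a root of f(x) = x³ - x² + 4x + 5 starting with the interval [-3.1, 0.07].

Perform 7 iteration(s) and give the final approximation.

f(x) = x³ - x² + 4x + 5
Initial interval: [-3.1, 0.07]

Iteration 1:
  c_1 = (-3.100000 + 0.070000)/2 = -1.515000
  f(c_1) = f(-1.515000) = -6.832491
  f(a) × f(c) ≥ 0, new interval: [-1.515000, 0.070000]
Iteration 2:
  c_2 = (-1.515000 + 0.070000)/2 = -0.722500
  f(c_2) = f(-0.722500) = 1.210844
  f(a) × f(c) < 0, new interval: [-1.515000, -0.722500]
Iteration 3:
  c_3 = (-1.515000 + (-0.722500))/2 = -1.118750
  f(c_3) = f(-1.118750) = -2.126831
  f(a) × f(c) ≥ 0, new interval: [-1.118750, -0.722500]
Iteration 4:
  c_4 = (-1.118750 + (-0.722500))/2 = -0.920625
  f(c_4) = f(-0.920625) = -0.310326
  f(a) × f(c) ≥ 0, new interval: [-0.920625, -0.722500]
Iteration 5:
  c_5 = (-0.920625 + (-0.722500))/2 = -0.821562
  f(c_5) = f(-0.821562) = 0.484259
  f(a) × f(c) < 0, new interval: [-0.920625, -0.821562]
Iteration 6:
  c_6 = (-0.920625 + (-0.821562))/2 = -0.871094
  f(c_6) = f(-0.871094) = 0.095831
  f(a) × f(c) < 0, new interval: [-0.920625, -0.871094]
Iteration 7:
  c_7 = (-0.920625 + (-0.871094))/2 = -0.895859
  f(c_7) = f(-0.895859) = -0.104986
  f(a) × f(c) ≥ 0, new interval: [-0.895859, -0.871094]

After 7 iteration(s), the approximation is c_7 = -0.895859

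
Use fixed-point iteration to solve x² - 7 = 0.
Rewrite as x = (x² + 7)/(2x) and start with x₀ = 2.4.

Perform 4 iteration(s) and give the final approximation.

Equation: x² - 7 = 0
Fixed-point form: x = (x² + 7)/(2x)
x₀ = 2.4

x_1 = g(2.400000) = 2.658333
x_2 = g(2.658333) = 2.645781
x_3 = g(2.645781) = 2.645751
x_4 = g(2.645751) = 2.645751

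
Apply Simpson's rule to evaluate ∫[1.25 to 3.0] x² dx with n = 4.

f(x) = x²
a = 1.25, b = 3.0, n = 4
h = (b - a)/n = 0.437500

Simpson's rule: (h/3)[f(x₀) + 4f(x₁) + 2f(x₂) + ... + f(xₙ)]

x_0 = 1.2500, f(x_0) = 1.562500, coefficient = 1
x_1 = 1.6875, f(x_1) = 2.847656, coefficient = 4
x_2 = 2.1250, f(x_2) = 4.515625, coefficient = 2
x_3 = 2.5625, f(x_3) = 6.566406, coefficient = 4
x_4 = 3.0000, f(x_4) = 9.000000, coefficient = 1

I ≈ (0.437500/3) × 57.250000 = 8.348958
Exact value: 8.348958
Error: 0.000000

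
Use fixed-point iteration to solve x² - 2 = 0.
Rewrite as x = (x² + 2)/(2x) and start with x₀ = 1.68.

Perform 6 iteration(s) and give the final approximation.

Equation: x² - 2 = 0
Fixed-point form: x = (x² + 2)/(2x)
x₀ = 1.68

x_1 = g(1.680000) = 1.435238
x_2 = g(1.435238) = 1.414368
x_3 = g(1.414368) = 1.414214
x_4 = g(1.414214) = 1.414214
x_5 = g(1.414214) = 1.414214
x_6 = g(1.414214) = 1.414214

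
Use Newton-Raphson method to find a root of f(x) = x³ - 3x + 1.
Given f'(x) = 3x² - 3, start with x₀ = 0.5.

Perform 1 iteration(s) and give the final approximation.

f(x) = x³ - 3x + 1
f'(x) = 3x² - 3
x₀ = 0.5

Newton-Raphson formula: x_{n+1} = x_n - f(x_n)/f'(x_n)

Iteration 1:
  f(0.500000) = -0.375000
  f'(0.500000) = -2.250000
  x_1 = 0.500000 - (-0.375000)/(-2.250000) = 0.333333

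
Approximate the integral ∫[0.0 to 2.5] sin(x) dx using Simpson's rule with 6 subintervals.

f(x) = sin(x)
a = 0.0, b = 2.5, n = 6
h = (b - a)/n = 0.416667

Simpson's rule: (h/3)[f(x₀) + 4f(x₁) + 2f(x₂) + ... + f(xₙ)]

x_0 = 0.0000, f(x_0) = 0.000000, coefficient = 1
x_1 = 0.4167, f(x_1) = 0.404715, coefficient = 4
x_2 = 0.8333, f(x_2) = 0.740177, coefficient = 2
x_3 = 1.2500, f(x_3) = 0.948985, coefficient = 4
x_4 = 1.6667, f(x_4) = 0.995408, coefficient = 2
x_5 = 2.0833, f(x_5) = 0.871503, coefficient = 4
x_6 = 2.5000, f(x_6) = 0.598472, coefficient = 1

I ≈ (0.416667/3) × 12.970451 = 1.801452
Exact value: 1.801144
Error: 0.000308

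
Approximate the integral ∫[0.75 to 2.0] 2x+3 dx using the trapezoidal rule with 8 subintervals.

f(x) = 2x+3
a = 0.75, b = 2.0, n = 8
h = (b - a)/n = 0.156250

Trapezoidal rule: (h/2)[f(x₀) + 2f(x₁) + 2f(x₂) + ... + f(xₙ)]

x_0 = 0.7500, f(x_0) = 4.500000, coefficient = 1
x_1 = 0.9062, f(x_1) = 4.812500, coefficient = 2
x_2 = 1.0625, f(x_2) = 5.125000, coefficient = 2
x_3 = 1.2188, f(x_3) = 5.437500, coefficient = 2
x_4 = 1.3750, f(x_4) = 5.750000, coefficient = 2
x_5 = 1.5312, f(x_5) = 6.062500, coefficient = 2
x_6 = 1.6875, f(x_6) = 6.375000, coefficient = 2
x_7 = 1.8438, f(x_7) = 6.687500, coefficient = 2
x_8 = 2.0000, f(x_8) = 7.000000, coefficient = 1

I ≈ (0.156250/2) × 92.000000 = 7.187500
Exact value: 7.187500
Error: 0.000000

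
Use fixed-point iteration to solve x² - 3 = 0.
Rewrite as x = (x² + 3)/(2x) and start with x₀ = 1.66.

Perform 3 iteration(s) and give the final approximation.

Equation: x² - 3 = 0
Fixed-point form: x = (x² + 3)/(2x)
x₀ = 1.66

x_1 = g(1.660000) = 1.733614
x_2 = g(1.733614) = 1.732052
x_3 = g(1.732052) = 1.732051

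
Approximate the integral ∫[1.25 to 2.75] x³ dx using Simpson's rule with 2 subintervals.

f(x) = x³
a = 1.25, b = 2.75, n = 2
h = (b - a)/n = 0.750000

Simpson's rule: (h/3)[f(x₀) + 4f(x₁) + 2f(x₂) + ... + f(xₙ)]

x_0 = 1.2500, f(x_0) = 1.953125, coefficient = 1
x_1 = 2.0000, f(x_1) = 8.000000, coefficient = 4
x_2 = 2.7500, f(x_2) = 20.796875, coefficient = 1

I ≈ (0.750000/3) × 54.750000 = 13.687500
Exact value: 13.687500
Error: 0.000000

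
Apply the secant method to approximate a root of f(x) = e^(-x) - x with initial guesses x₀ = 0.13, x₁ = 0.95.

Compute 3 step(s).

f(x) = e^(-x) - x
x₀ = 0.13, x₁ = 0.95

Secant formula: x_{n+1} = x_n - f(x_n)(x_n - x_{n-1})/(f(x_n) - f(x_{n-1}))

Iteration 1:
  f(0.130000) = 0.748095
  f(0.950000) = -0.563259
  x_2 = 0.950000 - (-0.563259)×(0.950000 - 0.130000)/(-0.563259 - 0.748095)
       = 0.597790
Iteration 2:
  f(0.950000) = -0.563259
  f(0.597790) = -0.047764
  x_3 = 0.597790 - (-0.047764)×(0.597790 - 0.950000)/(-0.047764 - (-0.563259))
       = 0.565155
Iteration 3:
  f(0.597790) = -0.047764
  f(0.565155) = 0.003117
  x_4 = 0.565155 - 0.003117×(0.565155 - 0.597790)/(0.003117 - (-0.047764))
       = 0.567154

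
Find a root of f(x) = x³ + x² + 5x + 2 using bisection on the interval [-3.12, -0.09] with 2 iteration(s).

f(x) = x³ + x² + 5x + 2
Initial interval: [-3.12, -0.09]

Iteration 1:
  c_1 = (-3.120000 + (-0.090000))/2 = -1.605000
  f(c_1) = f(-1.605000) = -7.583495
  f(a) × f(c) ≥ 0, new interval: [-1.605000, -0.090000]
Iteration 2:
  c_2 = (-1.605000 + (-0.090000))/2 = -0.847500
  f(c_2) = f(-0.847500) = -2.127966
  f(a) × f(c) ≥ 0, new interval: [-0.847500, -0.090000]

After 2 iteration(s), the approximation is c_2 = -0.847500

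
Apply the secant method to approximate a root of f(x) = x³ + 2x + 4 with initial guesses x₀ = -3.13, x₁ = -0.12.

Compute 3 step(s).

f(x) = x³ + 2x + 4
x₀ = -3.13, x₁ = -0.12

Secant formula: x_{n+1} = x_n - f(x_n)(x_n - x_{n-1})/(f(x_n) - f(x_{n-1}))

Iteration 1:
  f(-3.130000) = -32.924297
  f(-0.120000) = 3.758272
  x_2 = -0.120000 - 3.758272×(-0.120000 - (-3.130000))/(3.758272 - (-32.924297))
       = -0.428386
Iteration 2:
  f(-0.120000) = 3.758272
  f(-0.428386) = 3.064612
  x_3 = -0.428386 - 3.064612×(-0.428386 - (-0.120000))/(3.064612 - 3.758272)
       = -1.790847
Iteration 3:
  f(-0.428386) = 3.064612
  f(-1.790847) = -5.325182
  x_4 = -1.790847 - (-5.325182)×(-1.790847 - (-0.428386))/(-5.325182 - 3.064612)
       = -0.926064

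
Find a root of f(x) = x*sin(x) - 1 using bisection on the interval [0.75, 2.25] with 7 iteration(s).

f(x) = x*sin(x) - 1
Initial interval: [0.75, 2.25]

Iteration 1:
  c_1 = (0.750000 + 2.250000)/2 = 1.500000
  f(c_1) = f(1.500000) = 0.496242
  f(a) × f(c) < 0, new interval: [0.750000, 1.500000]
Iteration 2:
  c_2 = (0.750000 + 1.500000)/2 = 1.125000
  f(c_2) = f(1.125000) = 0.015051
  f(a) × f(c) < 0, new interval: [0.750000, 1.125000]
Iteration 3:
  c_3 = (0.750000 + 1.125000)/2 = 0.937500
  f(c_3) = f(0.937500) = -0.244299
  f(a) × f(c) ≥ 0, new interval: [0.937500, 1.125000]
Iteration 4:
  c_4 = (0.937500 + 1.125000)/2 = 1.031250
  f(c_4) = f(1.031250) = -0.115247
  f(a) × f(c) ≥ 0, new interval: [1.031250, 1.125000]
Iteration 5:
  c_5 = (1.031250 + 1.125000)/2 = 1.078125
  f(c_5) = f(1.078125) = -0.050094
  f(a) × f(c) ≥ 0, new interval: [1.078125, 1.125000]
Iteration 6:
  c_6 = (1.078125 + 1.125000)/2 = 1.101562
  f(c_6) = f(1.101562) = -0.017500
  f(a) × f(c) ≥ 0, new interval: [1.101562, 1.125000]
Iteration 7:
  c_7 = (1.101562 + 1.125000)/2 = 1.113281
  f(c_7) = f(1.113281) = -0.001216
  f(a) × f(c) ≥ 0, new interval: [1.113281, 1.125000]

After 7 iteration(s), the approximation is c_7 = 1.113281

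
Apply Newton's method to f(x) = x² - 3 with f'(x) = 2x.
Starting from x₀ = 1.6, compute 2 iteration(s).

f(x) = x² - 3
f'(x) = 2x
x₀ = 1.6

Newton-Raphson formula: x_{n+1} = x_n - f(x_n)/f'(x_n)

Iteration 1:
  f(1.600000) = -0.440000
  f'(1.600000) = 3.200000
  x_1 = 1.600000 - (-0.440000)/3.200000 = 1.737500
Iteration 2:
  f(1.737500) = 0.018906
  f'(1.737500) = 3.475000
  x_2 = 1.737500 - 0.018906/3.475000 = 1.732059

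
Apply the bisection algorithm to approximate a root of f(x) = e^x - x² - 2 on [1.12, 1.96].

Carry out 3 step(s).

f(x) = e^x - x² - 2
Initial interval: [1.12, 1.96]

Iteration 1:
  c_1 = (1.120000 + 1.960000)/2 = 1.540000
  f(c_1) = f(1.540000) = 0.292990
  f(a) × f(c) < 0, new interval: [1.120000, 1.540000]
Iteration 2:
  c_2 = (1.120000 + 1.540000)/2 = 1.330000
  f(c_2) = f(1.330000) = 0.012143
  f(a) × f(c) < 0, new interval: [1.120000, 1.330000]
Iteration 3:
  c_3 = (1.120000 + 1.330000)/2 = 1.225000
  f(c_3) = f(1.225000) = -0.096459
  f(a) × f(c) ≥ 0, new interval: [1.225000, 1.330000]

After 3 iteration(s), the approximation is c_3 = 1.225000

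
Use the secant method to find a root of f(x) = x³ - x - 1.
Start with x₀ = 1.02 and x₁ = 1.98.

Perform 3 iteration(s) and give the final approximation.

f(x) = x³ - x - 1
x₀ = 1.02, x₁ = 1.98

Secant formula: x_{n+1} = x_n - f(x_n)(x_n - x_{n-1})/(f(x_n) - f(x_{n-1}))

Iteration 1:
  f(1.020000) = -0.958792
  f(1.980000) = 4.782392
  x_2 = 1.980000 - 4.782392×(1.980000 - 1.020000)/(4.782392 - (-0.958792))
       = 1.180322
Iteration 2:
  f(1.980000) = 4.782392
  f(1.180322) = -0.535943
  x_3 = 1.180322 - (-0.535943)×(1.180322 - 1.980000)/(-0.535943 - 4.782392)
       = 1.260908
Iteration 3:
  f(1.180322) = -0.535943
  f(1.260908) = -0.256204
  x_4 = 1.260908 - (-0.256204)×(1.260908 - 1.180322)/(-0.256204 - (-0.535943))
       = 1.334714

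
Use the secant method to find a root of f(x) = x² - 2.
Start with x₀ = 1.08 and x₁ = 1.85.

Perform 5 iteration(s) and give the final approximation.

f(x) = x² - 2
x₀ = 1.08, x₁ = 1.85

Secant formula: x_{n+1} = x_n - f(x_n)(x_n - x_{n-1})/(f(x_n) - f(x_{n-1}))

Iteration 1:
  f(1.080000) = -0.833600
  f(1.850000) = 1.422500
  x_2 = 1.850000 - 1.422500×(1.850000 - 1.080000)/(1.422500 - (-0.833600))
       = 1.364505
Iteration 2:
  f(1.850000) = 1.422500
  f(1.364505) = -0.138126
  x_3 = 1.364505 - (-0.138126)×(1.364505 - 1.850000)/(-0.138126 - 1.422500)
       = 1.407475
Iteration 3:
  f(1.364505) = -0.138126
  f(1.407475) = -0.019015
  x_4 = 1.407475 - (-0.019015)×(1.407475 - 1.364505)/(-0.019015 - (-0.138126))
       = 1.414334
Iteration 4:
  f(1.407475) = -0.019015
  f(1.414334) = 0.000342
  x_5 = 1.414334 - 0.000342×(1.414334 - 1.407475)/(0.000342 - (-0.019015))
       = 1.414213
Iteration 5:
  f(1.414334) = 0.000342
  f(1.414213) = -0.000001
  x_6 = 1.414213 - (-0.000001)×(1.414213 - 1.414334)/(-0.000001 - 0.000342)
       = 1.414214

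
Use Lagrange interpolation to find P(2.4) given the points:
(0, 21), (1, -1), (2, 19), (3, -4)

Lagrange interpolation formula:
P(x) = Σ yᵢ × Lᵢ(x)
where Lᵢ(x) = Π_{j≠i} (x - xⱼ)/(xᵢ - xⱼ)

L_0(2.4) = (2.4 - 1)/(0 - 1) × (2.4 - 2)/(0 - 2) × (2.4 - 3)/(0 - 3) = 0.056000
L_1(2.4) = (2.4 - 0)/(1 - 0) × (2.4 - 2)/(1 - 2) × (2.4 - 3)/(1 - 3) = -0.288000
L_2(2.4) = (2.4 - 0)/(2 - 0) × (2.4 - 1)/(2 - 1) × (2.4 - 3)/(2 - 3) = 1.008000
L_3(2.4) = (2.4 - 0)/(3 - 0) × (2.4 - 1)/(3 - 1) × (2.4 - 2)/(3 - 2) = 0.224000

P(2.4) = 21×L_0(2.4) + (-1)×L_1(2.4) + 19×L_2(2.4) + (-4)×L_3(2.4)
P(2.4) = 19.720000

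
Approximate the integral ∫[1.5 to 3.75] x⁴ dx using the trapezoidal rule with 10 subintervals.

f(x) = x⁴
a = 1.5, b = 3.75, n = 10
h = (b - a)/n = 0.225000

Trapezoidal rule: (h/2)[f(x₀) + 2f(x₁) + 2f(x₂) + ... + f(xₙ)]

x_0 = 1.5000, f(x_0) = 5.062500, coefficient = 1
x_1 = 1.7250, f(x_1) = 8.854344, coefficient = 2
x_2 = 1.9500, f(x_2) = 14.459006, coefficient = 2
x_3 = 2.1750, f(x_3) = 22.378813, coefficient = 2
x_4 = 2.4000, f(x_4) = 33.177600, coefficient = 2
x_5 = 2.6250, f(x_5) = 47.480713, coefficient = 2
x_6 = 2.8500, f(x_6) = 65.975006, coefficient = 2
x_7 = 3.0750, f(x_7) = 89.408844, coefficient = 2
x_8 = 3.3000, f(x_8) = 118.592100, coefficient = 2
x_9 = 3.5250, f(x_9) = 154.396157, coefficient = 2
x_10 = 3.7500, f(x_10) = 197.753906, coefficient = 1

I ≈ (0.225000/2) × 1312.261573 = 147.629427
Exact value: 146.796680
Error: 0.832747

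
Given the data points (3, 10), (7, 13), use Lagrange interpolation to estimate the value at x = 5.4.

Lagrange interpolation formula:
P(x) = Σ yᵢ × Lᵢ(x)
where Lᵢ(x) = Π_{j≠i} (x - xⱼ)/(xᵢ - xⱼ)

L_0(5.4) = (5.4 - 7)/(3 - 7) = 0.400000
L_1(5.4) = (5.4 - 3)/(7 - 3) = 0.600000

P(5.4) = 10×L_0(5.4) + 13×L_1(5.4)
P(5.4) = 11.800000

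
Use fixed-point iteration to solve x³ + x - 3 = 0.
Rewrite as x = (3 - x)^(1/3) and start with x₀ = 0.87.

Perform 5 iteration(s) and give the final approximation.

Equation: x³ + x - 3 = 0
Fixed-point form: x = (3 - x)^(1/3)
x₀ = 0.87

x_1 = g(0.870000) = 1.286648
x_2 = g(1.286648) = 1.196600
x_3 = g(1.196600) = 1.217206
x_4 = g(1.217206) = 1.212552
x_5 = g(1.212552) = 1.213606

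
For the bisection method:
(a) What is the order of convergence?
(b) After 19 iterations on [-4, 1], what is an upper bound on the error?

(a) Bisection has linear (order 1) convergence; the error is halved each step.

(b) Error bound = (b-a)/2^n = (1 - (-4))/2^{19}
    = 5/2^{19}

(a) 1 (linear); (b) error ≤ 9.54e-06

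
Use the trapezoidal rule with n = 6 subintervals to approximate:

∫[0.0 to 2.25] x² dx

f(x) = x²
a = 0.0, b = 2.25, n = 6
h = (b - a)/n = 0.375000

Trapezoidal rule: (h/2)[f(x₀) + 2f(x₁) + 2f(x₂) + ... + f(xₙ)]

x_0 = 0.0000, f(x_0) = 0.000000, coefficient = 1
x_1 = 0.3750, f(x_1) = 0.140625, coefficient = 2
x_2 = 0.7500, f(x_2) = 0.562500, coefficient = 2
x_3 = 1.1250, f(x_3) = 1.265625, coefficient = 2
x_4 = 1.5000, f(x_4) = 2.250000, coefficient = 2
x_5 = 1.8750, f(x_5) = 3.515625, coefficient = 2
x_6 = 2.2500, f(x_6) = 5.062500, coefficient = 1

I ≈ (0.375000/2) × 20.531250 = 3.849609
Exact value: 3.796875
Error: 0.052734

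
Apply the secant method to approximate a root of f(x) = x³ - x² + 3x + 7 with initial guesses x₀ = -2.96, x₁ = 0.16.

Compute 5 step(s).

f(x) = x³ - x² + 3x + 7
x₀ = -2.96, x₁ = 0.16

Secant formula: x_{n+1} = x_n - f(x_n)(x_n - x_{n-1})/(f(x_n) - f(x_{n-1}))

Iteration 1:
  f(-2.960000) = -36.575936
  f(0.160000) = 7.458496
  x_2 = 0.160000 - 7.458496×(0.160000 - (-2.960000))/(7.458496 - (-36.575936))
       = -0.368462
Iteration 2:
  f(0.160000) = 7.458496
  f(-0.368462) = 5.708827
  x_3 = -0.368462 - 5.708827×(-0.368462 - 0.160000)/(5.708827 - 7.458496)
       = -2.092729
Iteration 3:
  f(-0.368462) = 5.708827
  f(-2.092729) = -12.822834
  x_4 = -2.092729 - (-12.822834)×(-2.092729 - (-0.368462))/(-12.822834 - 5.708827)
       = -0.899636
Iteration 4:
  f(-2.092729) = -12.822834
  f(-0.899636) = 2.763631
  x_5 = -0.899636 - 2.763631×(-0.899636 - (-2.092729))/(2.763631 - (-12.822834))
       = -1.111183
Iteration 5:
  f(-0.899636) = 2.763631
  f(-1.111183) = 1.059716
  x_6 = -1.111183 - 1.059716×(-1.111183 - (-0.899636))/(1.059716 - 2.763631)
       = -1.242750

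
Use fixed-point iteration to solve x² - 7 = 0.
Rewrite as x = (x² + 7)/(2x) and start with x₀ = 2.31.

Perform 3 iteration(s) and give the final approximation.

Equation: x² - 7 = 0
Fixed-point form: x = (x² + 7)/(2x)
x₀ = 2.31

x_1 = g(2.310000) = 2.670152
x_2 = g(2.670152) = 2.645863
x_3 = g(2.645863) = 2.645751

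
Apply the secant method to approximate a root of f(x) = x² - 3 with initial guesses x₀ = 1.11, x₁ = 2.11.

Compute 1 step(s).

f(x) = x² - 3
x₀ = 1.11, x₁ = 2.11

Secant formula: x_{n+1} = x_n - f(x_n)(x_n - x_{n-1})/(f(x_n) - f(x_{n-1}))

Iteration 1:
  f(1.110000) = -1.767900
  f(2.110000) = 1.452100
  x_2 = 2.110000 - 1.452100×(2.110000 - 1.110000)/(1.452100 - (-1.767900))
       = 1.659037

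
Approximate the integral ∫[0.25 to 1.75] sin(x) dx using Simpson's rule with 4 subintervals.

f(x) = sin(x)
a = 0.25, b = 1.75, n = 4
h = (b - a)/n = 0.375000

Simpson's rule: (h/3)[f(x₀) + 4f(x₁) + 2f(x₂) + ... + f(xₙ)]

x_0 = 0.2500, f(x_0) = 0.247404, coefficient = 1
x_1 = 0.6250, f(x_1) = 0.585097, coefficient = 4
x_2 = 1.0000, f(x_2) = 0.841471, coefficient = 2
x_3 = 1.3750, f(x_3) = 0.980893, coefficient = 4
x_4 = 1.7500, f(x_4) = 0.983986, coefficient = 1

I ≈ (0.375000/3) × 9.178293 = 1.147287
Exact value: 1.147158
Error: 0.000128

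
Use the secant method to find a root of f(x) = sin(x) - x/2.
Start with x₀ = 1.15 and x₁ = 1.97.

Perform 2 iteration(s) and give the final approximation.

f(x) = sin(x) - x/2
x₀ = 1.15, x₁ = 1.97

Secant formula: x_{n+1} = x_n - f(x_n)(x_n - x_{n-1})/(f(x_n) - f(x_{n-1}))

Iteration 1:
  f(1.150000) = 0.337764
  f(1.970000) = -0.063629
  x_2 = 1.970000 - (-0.063629)×(1.970000 - 1.150000)/(-0.063629 - 0.337764)
       = 1.840013
Iteration 2:
  f(1.970000) = -0.063629
  f(1.840013) = 0.043973
  x_3 = 1.840013 - 0.043973×(1.840013 - 1.970000)/(0.043973 - (-0.063629))
       = 1.893134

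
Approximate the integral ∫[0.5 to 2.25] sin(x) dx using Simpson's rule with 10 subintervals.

f(x) = sin(x)
a = 0.5, b = 2.25, n = 10
h = (b - a)/n = 0.175000

Simpson's rule: (h/3)[f(x₀) + 4f(x₁) + 2f(x₂) + ... + f(xₙ)]

x_0 = 0.5000, f(x_0) = 0.479426, coefficient = 1
x_1 = 0.6750, f(x_1) = 0.624897, coefficient = 4
x_2 = 0.8500, f(x_2) = 0.751280, coefficient = 2
x_3 = 1.0250, f(x_3) = 0.854714, coefficient = 4
x_4 = 1.2000, f(x_4) = 0.932039, coefficient = 2
x_5 = 1.3750, f(x_5) = 0.980893, coefficient = 4
x_6 = 1.5500, f(x_6) = 0.999784, coefficient = 2
x_7 = 1.7250, f(x_7) = 0.988134, coefficient = 4
x_8 = 1.9000, f(x_8) = 0.946300, coefficient = 2
x_9 = 2.0750, f(x_9) = 0.875559, coefficient = 4
x_10 = 2.2500, f(x_10) = 0.778073, coefficient = 1

I ≈ (0.175000/3) × 25.813098 = 1.505764
Exact value: 1.505756
Error: 0.000008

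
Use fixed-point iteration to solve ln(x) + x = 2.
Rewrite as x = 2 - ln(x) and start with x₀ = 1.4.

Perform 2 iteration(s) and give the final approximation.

Equation: ln(x) + x = 2
Fixed-point form: x = 2 - ln(x)
x₀ = 1.4

x_1 = g(1.400000) = 1.663528
x_2 = g(1.663528) = 1.491059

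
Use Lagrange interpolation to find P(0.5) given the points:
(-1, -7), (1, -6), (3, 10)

Lagrange interpolation formula:
P(x) = Σ yᵢ × Lᵢ(x)
where Lᵢ(x) = Π_{j≠i} (x - xⱼ)/(xᵢ - xⱼ)

L_0(0.5) = (0.5 - 1)/(-1 - 1) × (0.5 - 3)/(-1 - 3) = 0.156250
L_1(0.5) = (0.5 - (-1))/(1 - (-1)) × (0.5 - 3)/(1 - 3) = 0.937500
L_2(0.5) = (0.5 - (-1))/(3 - (-1)) × (0.5 - 1)/(3 - 1) = -0.093750

P(0.5) = (-7)×L_0(0.5) + (-6)×L_1(0.5) + 10×L_2(0.5)
P(0.5) = -7.656250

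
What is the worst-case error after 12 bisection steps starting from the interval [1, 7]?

Bisection error bound: |error| ≤ (b-a)/2^n
|error| ≤ (7 - 1)/2^12 = 6/2^12
|error| ≤ 0.0014648438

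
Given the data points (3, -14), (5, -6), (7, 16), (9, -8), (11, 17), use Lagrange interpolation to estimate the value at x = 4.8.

Lagrange interpolation formula:
P(x) = Σ yᵢ × Lᵢ(x)
where Lᵢ(x) = Π_{j≠i} (x - xⱼ)/(xᵢ - xⱼ)

L_0(4.8) = (4.8 - 5)/(3 - 5) × (4.8 - 7)/(3 - 7) × (4.8 - 9)/(3 - 9) × (4.8 - 11)/(3 - 11) = 0.029838
L_1(4.8) = (4.8 - 3)/(5 - 3) × (4.8 - 7)/(5 - 7) × (4.8 - 9)/(5 - 9) × (4.8 - 11)/(5 - 11) = 1.074150
L_2(4.8) = (4.8 - 3)/(7 - 3) × (4.8 - 5)/(7 - 5) × (4.8 - 9)/(7 - 9) × (4.8 - 11)/(7 - 11) = -0.146475
L_3(4.8) = (4.8 - 3)/(9 - 3) × (4.8 - 5)/(9 - 5) × (4.8 - 7)/(9 - 7) × (4.8 - 11)/(9 - 11) = 0.051150
L_4(4.8) = (4.8 - 3)/(11 - 3) × (4.8 - 5)/(11 - 5) × (4.8 - 7)/(11 - 7) × (4.8 - 9)/(11 - 9) = -0.008663

P(4.8) = (-14)×L_0(4.8) + (-6)×L_1(4.8) + 16×L_2(4.8) + (-8)×L_3(4.8) + 17×L_4(4.8)
P(4.8) = -9.762688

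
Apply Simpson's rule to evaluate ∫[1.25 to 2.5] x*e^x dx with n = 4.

f(x) = x*e^x
a = 1.25, b = 2.5, n = 4
h = (b - a)/n = 0.312500

Simpson's rule: (h/3)[f(x₀) + 4f(x₁) + 2f(x₂) + ... + f(xₙ)]

x_0 = 1.2500, f(x_0) = 4.362929, coefficient = 1
x_1 = 1.5625, f(x_1) = 7.454271, coefficient = 4
x_2 = 1.8750, f(x_2) = 12.226536, coefficient = 2
x_3 = 2.1875, f(x_3) = 19.496975, coefficient = 4
x_4 = 2.5000, f(x_4) = 30.456235, coefficient = 1

I ≈ (0.312500/3) × 167.077219 = 17.403877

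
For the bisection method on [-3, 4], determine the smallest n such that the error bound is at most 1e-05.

We need (b-a)/2^n ≤ 1e-05
(4 - (-3))/2^n ≤ 1e-05
7/2^n ≤ 1e-05
2^n ≥ 700000
n ≥ log₂(700000) = 19.42
n ≥ 20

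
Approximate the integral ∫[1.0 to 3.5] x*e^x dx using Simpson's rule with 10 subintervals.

f(x) = x*e^x
a = 1.0, b = 3.5, n = 10
h = (b - a)/n = 0.250000

Simpson's rule: (h/3)[f(x₀) + 4f(x₁) + 2f(x₂) + ... + f(xₙ)]

x_0 = 1.0000, f(x_0) = 2.718282, coefficient = 1
x_1 = 1.2500, f(x_1) = 4.362929, coefficient = 4
x_2 = 1.5000, f(x_2) = 6.722534, coefficient = 2
x_3 = 1.7500, f(x_3) = 10.070555, coefficient = 4
x_4 = 2.0000, f(x_4) = 14.778112, coefficient = 2
x_5 = 2.2500, f(x_5) = 21.347406, coefficient = 4
x_6 = 2.5000, f(x_6) = 30.456235, coefficient = 2
x_7 = 2.7500, f(x_7) = 43.017238, coefficient = 4
x_8 = 3.0000, f(x_8) = 60.256611, coefficient = 2
x_9 = 3.2500, f(x_9) = 83.818605, coefficient = 4
x_10 = 3.5000, f(x_10) = 115.904082, coefficient = 1

I ≈ (0.250000/3) × 993.516272 = 82.793023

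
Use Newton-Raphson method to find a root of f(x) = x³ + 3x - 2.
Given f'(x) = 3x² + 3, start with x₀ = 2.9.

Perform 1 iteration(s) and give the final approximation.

f(x) = x³ + 3x - 2
f'(x) = 3x² + 3
x₀ = 2.9

Newton-Raphson formula: x_{n+1} = x_n - f(x_n)/f'(x_n)

Iteration 1:
  f(2.900000) = 31.089000
  f'(2.900000) = 28.230000
  x_1 = 2.900000 - 31.089000/28.230000 = 1.798725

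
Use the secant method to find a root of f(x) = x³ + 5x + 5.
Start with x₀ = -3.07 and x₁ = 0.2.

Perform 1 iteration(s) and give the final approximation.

f(x) = x³ + 5x + 5
x₀ = -3.07, x₁ = 0.2

Secant formula: x_{n+1} = x_n - f(x_n)(x_n - x_{n-1})/(f(x_n) - f(x_{n-1}))

Iteration 1:
  f(-3.070000) = -39.284443
  f(0.200000) = 6.008000
  x_2 = 0.200000 - 6.008000×(0.200000 - (-3.070000))/(6.008000 - (-39.284443))
       = -0.233762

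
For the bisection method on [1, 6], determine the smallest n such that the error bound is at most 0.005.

We need (b-a)/2^n ≤ 0.005
(6 - 1)/2^n ≤ 0.005
5/2^n ≤ 0.005
2^n ≥ 1000
n ≥ log₂(1000) = 9.97
n ≥ 10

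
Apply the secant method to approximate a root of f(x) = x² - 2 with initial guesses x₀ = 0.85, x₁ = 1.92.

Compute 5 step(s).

f(x) = x² - 2
x₀ = 0.85, x₁ = 1.92

Secant formula: x_{n+1} = x_n - f(x_n)(x_n - x_{n-1})/(f(x_n) - f(x_{n-1}))

Iteration 1:
  f(0.850000) = -1.277500
  f(1.920000) = 1.686400
  x_2 = 1.920000 - 1.686400×(1.920000 - 0.850000)/(1.686400 - (-1.277500))
       = 1.311191
Iteration 2:
  f(1.920000) = 1.686400
  f(1.311191) = -0.280777
  x_3 = 1.311191 - (-0.280777)×(1.311191 - 1.920000)/(-0.280777 - 1.686400)
       = 1.398087
Iteration 3:
  f(1.311191) = -0.280777
  f(1.398087) = -0.045352
  x_4 = 1.398087 - (-0.045352)×(1.398087 - 1.311191)/(-0.045352 - (-0.280777))
       = 1.414827
Iteration 4:
  f(1.398087) = -0.045352
  f(1.414827) = 0.001735
  x_5 = 1.414827 - 0.001735×(1.414827 - 1.398087)/(0.001735 - (-0.045352))
       = 1.414210
Iteration 5:
  f(1.414827) = 0.001735
  f(1.414210) = -0.000010
  x_6 = 1.414210 - (-0.000010)×(1.414210 - 1.414827)/(-0.000010 - 0.001735)
       = 1.414214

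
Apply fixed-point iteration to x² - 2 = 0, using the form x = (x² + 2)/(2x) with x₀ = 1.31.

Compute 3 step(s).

Equation: x² - 2 = 0
Fixed-point form: x = (x² + 2)/(2x)
x₀ = 1.31

x_1 = g(1.310000) = 1.418359
x_2 = g(1.418359) = 1.414220
x_3 = g(1.414220) = 1.414214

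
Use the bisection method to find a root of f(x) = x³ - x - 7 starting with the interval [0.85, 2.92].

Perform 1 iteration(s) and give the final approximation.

f(x) = x³ - x - 7
Initial interval: [0.85, 2.92]

Iteration 1:
  c_1 = (0.850000 + 2.920000)/2 = 1.885000
  f(c_1) = f(1.885000) = -2.187171
  f(a) × f(c) ≥ 0, new interval: [1.885000, 2.920000]

After 1 iteration(s), the approximation is c_1 = 1.885000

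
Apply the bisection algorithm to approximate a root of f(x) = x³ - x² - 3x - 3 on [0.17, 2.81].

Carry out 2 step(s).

f(x) = x³ - x² - 3x - 3
Initial interval: [0.17, 2.81]

Iteration 1:
  c_1 = (0.170000 + 2.810000)/2 = 1.490000
  f(c_1) = f(1.490000) = -6.382151
  f(a) × f(c) ≥ 0, new interval: [1.490000, 2.810000]
Iteration 2:
  c_2 = (1.490000 + 2.810000)/2 = 2.150000
  f(c_2) = f(2.150000) = -4.134125
  f(a) × f(c) ≥ 0, new interval: [2.150000, 2.810000]

After 2 iteration(s), the approximation is c_2 = 2.150000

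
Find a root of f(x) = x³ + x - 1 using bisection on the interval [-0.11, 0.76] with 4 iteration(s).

f(x) = x³ + x - 1
Initial interval: [-0.11, 0.76]

Iteration 1:
  c_1 = (-0.110000 + 0.760000)/2 = 0.325000
  f(c_1) = f(0.325000) = -0.640672
  f(a) × f(c) ≥ 0, new interval: [0.325000, 0.760000]
Iteration 2:
  c_2 = (0.325000 + 0.760000)/2 = 0.542500
  f(c_2) = f(0.542500) = -0.297839
  f(a) × f(c) ≥ 0, new interval: [0.542500, 0.760000]
Iteration 3:
  c_3 = (0.542500 + 0.760000)/2 = 0.651250
  f(c_3) = f(0.651250) = -0.072538
  f(a) × f(c) ≥ 0, new interval: [0.651250, 0.760000]
Iteration 4:
  c_4 = (0.651250 + 0.760000)/2 = 0.705625
  f(c_4) = f(0.705625) = 0.056960
  f(a) × f(c) < 0, new interval: [0.651250, 0.705625]

After 4 iteration(s), the approximation is c_4 = 0.705625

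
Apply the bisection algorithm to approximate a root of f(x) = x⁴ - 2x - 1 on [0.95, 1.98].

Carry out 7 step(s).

f(x) = x⁴ - 2x - 1
Initial interval: [0.95, 1.98]

Iteration 1:
  c_1 = (0.950000 + 1.980000)/2 = 1.465000
  f(c_1) = f(1.465000) = 0.676282
  f(a) × f(c) < 0, new interval: [0.950000, 1.465000]
Iteration 2:
  c_2 = (0.950000 + 1.465000)/2 = 1.207500
  f(c_2) = f(1.207500) = -1.289072
  f(a) × f(c) ≥ 0, new interval: [1.207500, 1.465000]
Iteration 3:
  c_3 = (1.207500 + 1.465000)/2 = 1.336250
  f(c_3) = f(1.336250) = -0.484261
  f(a) × f(c) ≥ 0, new interval: [1.336250, 1.465000]
Iteration 4:
  c_4 = (1.336250 + 1.465000)/2 = 1.400625
  f(c_4) = f(1.400625) = 0.047215
  f(a) × f(c) < 0, new interval: [1.336250, 1.400625]
Iteration 5:
  c_5 = (1.336250 + 1.400625)/2 = 1.368437
  f(c_5) = f(1.368437) = -0.230165
  f(a) × f(c) ≥ 0, new interval: [1.368437, 1.400625]
Iteration 6:
  c_6 = (1.368437 + 1.400625)/2 = 1.384531
  f(c_6) = f(1.384531) = -0.094454
  f(a) × f(c) ≥ 0, new interval: [1.384531, 1.400625]
Iteration 7:
  c_7 = (1.384531 + 1.400625)/2 = 1.392578
  f(c_7) = f(1.392578) = -0.024373
  f(a) × f(c) ≥ 0, new interval: [1.392578, 1.400625]

After 7 iteration(s), the approximation is c_7 = 1.392578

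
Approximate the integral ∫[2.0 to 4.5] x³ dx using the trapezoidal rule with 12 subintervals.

f(x) = x³
a = 2.0, b = 4.5, n = 12
h = (b - a)/n = 0.208333

Trapezoidal rule: (h/2)[f(x₀) + 2f(x₁) + 2f(x₂) + ... + f(xₙ)]

x_0 = 2.0000, f(x_0) = 8.000000, coefficient = 1
x_1 = 2.2083, f(x_1) = 10.769459, coefficient = 2
x_2 = 2.4167, f(x_2) = 14.114005, coefficient = 2
x_3 = 2.6250, f(x_3) = 18.087891, coefficient = 2
x_4 = 2.8333, f(x_4) = 22.745370, coefficient = 2
x_5 = 3.0417, f(x_5) = 28.140697, coefficient = 2
x_6 = 3.2500, f(x_6) = 34.328125, coefficient = 2
x_7 = 3.4583, f(x_7) = 41.361907, coefficient = 2
x_8 = 3.6667, f(x_8) = 49.296296, coefficient = 2
x_9 = 3.8750, f(x_9) = 58.185547, coefficient = 2
x_10 = 4.0833, f(x_10) = 68.083912, coefficient = 2
x_11 = 4.2917, f(x_11) = 79.045645, coefficient = 2
x_12 = 4.5000, f(x_12) = 91.125000, coefficient = 1

I ≈ (0.208333/2) × 947.442708 = 98.691949
Exact value: 98.515625
Error: 0.176324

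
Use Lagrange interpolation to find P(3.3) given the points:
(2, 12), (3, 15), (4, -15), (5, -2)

Lagrange interpolation formula:
P(x) = Σ yᵢ × Lᵢ(x)
where Lᵢ(x) = Π_{j≠i} (x - xⱼ)/(xᵢ - xⱼ)

L_0(3.3) = (3.3 - 3)/(2 - 3) × (3.3 - 4)/(2 - 4) × (3.3 - 5)/(2 - 5) = -0.059500
L_1(3.3) = (3.3 - 2)/(3 - 2) × (3.3 - 4)/(3 - 4) × (3.3 - 5)/(3 - 5) = 0.773500
L_2(3.3) = (3.3 - 2)/(4 - 2) × (3.3 - 3)/(4 - 3) × (3.3 - 5)/(4 - 5) = 0.331500
L_3(3.3) = (3.3 - 2)/(5 - 2) × (3.3 - 3)/(5 - 3) × (3.3 - 4)/(5 - 4) = -0.045500

P(3.3) = 12×L_0(3.3) + 15×L_1(3.3) + (-15)×L_2(3.3) + (-2)×L_3(3.3)
P(3.3) = 6.007000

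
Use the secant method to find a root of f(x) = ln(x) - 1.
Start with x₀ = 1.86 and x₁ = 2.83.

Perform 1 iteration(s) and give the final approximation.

f(x) = ln(x) - 1
x₀ = 1.86, x₁ = 2.83

Secant formula: x_{n+1} = x_n - f(x_n)(x_n - x_{n-1})/(f(x_n) - f(x_{n-1}))

Iteration 1:
  f(1.860000) = -0.379424
  f(2.830000) = 0.040277
  x_2 = 2.830000 - 0.040277×(2.830000 - 1.860000)/(0.040277 - (-0.379424))
       = 2.736914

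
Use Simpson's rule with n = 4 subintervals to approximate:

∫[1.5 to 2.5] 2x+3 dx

f(x) = 2x+3
a = 1.5, b = 2.5, n = 4
h = (b - a)/n = 0.250000

Simpson's rule: (h/3)[f(x₀) + 4f(x₁) + 2f(x₂) + ... + f(xₙ)]

x_0 = 1.5000, f(x_0) = 6.000000, coefficient = 1
x_1 = 1.7500, f(x_1) = 6.500000, coefficient = 4
x_2 = 2.0000, f(x_2) = 7.000000, coefficient = 2
x_3 = 2.2500, f(x_3) = 7.500000, coefficient = 4
x_4 = 2.5000, f(x_4) = 8.000000, coefficient = 1

I ≈ (0.250000/3) × 84.000000 = 7.000000
Exact value: 7.000000
Error: 0.000000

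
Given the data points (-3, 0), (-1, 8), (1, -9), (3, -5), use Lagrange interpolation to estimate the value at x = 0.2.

Lagrange interpolation formula:
P(x) = Σ yᵢ × Lᵢ(x)
where Lᵢ(x) = Π_{j≠i} (x - xⱼ)/(xᵢ - xⱼ)

L_0(0.2) = (0.2 - (-1))/(-3 - (-1)) × (0.2 - 1)/(-3 - 1) × (0.2 - 3)/(-3 - 3) = -0.056000
L_1(0.2) = (0.2 - (-3))/(-1 - (-3)) × (0.2 - 1)/(-1 - 1) × (0.2 - 3)/(-1 - 3) = 0.448000
L_2(0.2) = (0.2 - (-3))/(1 - (-3)) × (0.2 - (-1))/(1 - (-1)) × (0.2 - 3)/(1 - 3) = 0.672000
L_3(0.2) = (0.2 - (-3))/(3 - (-3)) × (0.2 - (-1))/(3 - (-1)) × (0.2 - 1)/(3 - 1) = -0.064000

P(0.2) = 0×L_0(0.2) + 8×L_1(0.2) + (-9)×L_2(0.2) + (-5)×L_3(0.2)
P(0.2) = -2.144000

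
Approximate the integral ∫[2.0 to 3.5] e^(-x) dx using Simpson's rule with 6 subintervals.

f(x) = e^(-x)
a = 2.0, b = 3.5, n = 6
h = (b - a)/n = 0.250000

Simpson's rule: (h/3)[f(x₀) + 4f(x₁) + 2f(x₂) + ... + f(xₙ)]

x_0 = 2.0000, f(x_0) = 0.135335, coefficient = 1
x_1 = 2.2500, f(x_1) = 0.105399, coefficient = 4
x_2 = 2.5000, f(x_2) = 0.082085, coefficient = 2
x_3 = 2.7500, f(x_3) = 0.063928, coefficient = 4
x_4 = 3.0000, f(x_4) = 0.049787, coefficient = 2
x_5 = 3.2500, f(x_5) = 0.038774, coefficient = 4
x_6 = 3.5000, f(x_6) = 0.030197, coefficient = 1

I ≈ (0.250000/3) × 1.261682 = 0.105140
Exact value: 0.105138
Error: 0.000002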